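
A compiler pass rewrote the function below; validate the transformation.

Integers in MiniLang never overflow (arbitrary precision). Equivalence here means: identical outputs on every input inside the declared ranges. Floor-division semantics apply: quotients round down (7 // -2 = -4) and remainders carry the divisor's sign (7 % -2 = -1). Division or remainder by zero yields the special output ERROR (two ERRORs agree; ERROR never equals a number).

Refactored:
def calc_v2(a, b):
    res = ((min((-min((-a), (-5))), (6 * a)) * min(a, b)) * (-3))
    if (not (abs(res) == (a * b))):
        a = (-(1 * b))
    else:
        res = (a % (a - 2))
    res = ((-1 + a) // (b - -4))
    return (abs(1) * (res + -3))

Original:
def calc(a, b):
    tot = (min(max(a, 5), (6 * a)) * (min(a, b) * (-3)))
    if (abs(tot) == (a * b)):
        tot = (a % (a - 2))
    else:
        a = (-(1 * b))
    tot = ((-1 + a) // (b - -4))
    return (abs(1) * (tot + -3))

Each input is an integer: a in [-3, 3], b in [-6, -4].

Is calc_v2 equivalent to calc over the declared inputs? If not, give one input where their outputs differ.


The two versions differ — the changes include local variable names differ; also min/max/abs usage differs; also boolean connective usage differs.
Tracing a=-1, b=-6: calc: tot := -108 | (abs(tot) == (a * b)): false | a := 6 | tot := -3 | result -6 | calc_v2: res := -108 | (not (abs(res) == (a * b))): true | a := 6 | res := -3 | result -6 — matching result -6.
An exhaustive pass over the 21 declared inputs shows identical outputs.
verdict: equivalent


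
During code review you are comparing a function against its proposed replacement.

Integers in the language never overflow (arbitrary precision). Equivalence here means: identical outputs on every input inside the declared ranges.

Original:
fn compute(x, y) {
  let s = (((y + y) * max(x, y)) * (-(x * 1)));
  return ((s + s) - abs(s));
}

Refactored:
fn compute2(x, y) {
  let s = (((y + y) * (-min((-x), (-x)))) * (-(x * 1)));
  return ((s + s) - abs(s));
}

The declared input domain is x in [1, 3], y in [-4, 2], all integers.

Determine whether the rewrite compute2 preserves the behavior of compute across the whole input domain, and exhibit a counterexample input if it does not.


At x=1, y=2: compute gives -24, compute2 gives -12.
verdict: not equivalent; witness: x=1, y=2


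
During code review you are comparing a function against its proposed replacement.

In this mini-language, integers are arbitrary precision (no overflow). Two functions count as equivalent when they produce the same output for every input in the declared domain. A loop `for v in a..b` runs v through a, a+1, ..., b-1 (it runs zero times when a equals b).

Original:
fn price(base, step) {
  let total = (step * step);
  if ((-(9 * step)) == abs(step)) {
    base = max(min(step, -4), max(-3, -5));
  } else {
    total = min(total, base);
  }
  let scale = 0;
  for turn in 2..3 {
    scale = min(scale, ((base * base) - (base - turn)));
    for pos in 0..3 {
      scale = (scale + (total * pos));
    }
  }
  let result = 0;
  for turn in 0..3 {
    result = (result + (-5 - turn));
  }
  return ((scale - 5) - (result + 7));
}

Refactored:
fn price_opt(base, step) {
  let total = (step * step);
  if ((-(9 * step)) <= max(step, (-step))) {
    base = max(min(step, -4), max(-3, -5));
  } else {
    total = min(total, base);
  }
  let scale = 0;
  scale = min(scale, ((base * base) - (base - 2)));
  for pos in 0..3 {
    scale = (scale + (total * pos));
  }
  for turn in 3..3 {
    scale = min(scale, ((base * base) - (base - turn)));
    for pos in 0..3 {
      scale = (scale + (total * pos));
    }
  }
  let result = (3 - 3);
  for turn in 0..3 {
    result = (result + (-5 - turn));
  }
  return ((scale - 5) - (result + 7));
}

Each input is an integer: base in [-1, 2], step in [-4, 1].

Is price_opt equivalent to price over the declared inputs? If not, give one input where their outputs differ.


Run the pair on base=-1, step=1.
price: total = 1; ((-(9 * step)) == abs(step)) -> false; total = -1; scale = 0; [turn=2]; scale = 0; [pos=0]; scale = 0; [pos=1]; scale = -1; [pos=2]; scale = -3; result = 0; [turn=0]; result = -5; [turn=1]; result = -11; [turn=2]; result = -18; return 3
price_opt: total = 1; ((-(9 * step)) <= max(step, (-step))) -> true; base = -3; scale = 0; scale = 0; [pos=0]; scale = 0; [pos=1]; scale = 1; [pos=2]; scale = 3; the turn loop: no iterations; result = 0; [turn=0]; result = -5; [turn=1]; result = -11; [turn=2]; result = -18; return 9
3 against 9: the behavior changed.
verdict: not equivalent; witness: base=-1, step=1


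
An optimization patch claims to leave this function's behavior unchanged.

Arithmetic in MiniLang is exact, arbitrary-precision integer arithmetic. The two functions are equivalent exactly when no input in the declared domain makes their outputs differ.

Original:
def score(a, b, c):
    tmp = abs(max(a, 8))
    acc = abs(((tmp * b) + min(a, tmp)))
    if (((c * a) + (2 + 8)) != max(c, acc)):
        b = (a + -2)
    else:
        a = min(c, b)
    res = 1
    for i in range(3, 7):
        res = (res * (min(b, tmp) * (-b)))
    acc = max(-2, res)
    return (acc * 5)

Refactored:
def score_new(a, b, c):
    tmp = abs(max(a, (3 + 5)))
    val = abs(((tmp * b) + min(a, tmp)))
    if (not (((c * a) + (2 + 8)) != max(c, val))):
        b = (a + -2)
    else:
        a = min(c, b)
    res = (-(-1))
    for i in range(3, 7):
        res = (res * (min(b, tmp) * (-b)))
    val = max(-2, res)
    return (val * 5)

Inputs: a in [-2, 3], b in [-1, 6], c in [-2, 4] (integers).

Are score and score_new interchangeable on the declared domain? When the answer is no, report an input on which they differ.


The rewrite breaks on a=-2, b=-1, c=-2, where the results are 327680 and 5.
score: tmp becomes 8; next acc becomes 10; next (((c * a) + (2 + 8)) != max(c, acc)) evaluates to true; next b becomes -4; next res becomes 1; next at i=3:; next res becomes -16; next at i=4:; next res becomes 256; next at i=5:; next res becomes -4096; next at i=6:; next res becomes 65536; next acc becomes 65536; next final value 327680
score_new: tmp becomes 8; next val becomes 10; next (not (((c * a) + (2 + 8)) != max(c, val))) evaluates to false; next a becomes -2; next res becomes 1; next at i=3:; next res becomes -1; next at i=4:; next res becomes 1; next at i=5:; next res becomes -1; next at i=6:; next res becomes 1; next val becomes 1; next final value 5
verdict: not equivalent; witness: a=-2, b=-1, c=-2


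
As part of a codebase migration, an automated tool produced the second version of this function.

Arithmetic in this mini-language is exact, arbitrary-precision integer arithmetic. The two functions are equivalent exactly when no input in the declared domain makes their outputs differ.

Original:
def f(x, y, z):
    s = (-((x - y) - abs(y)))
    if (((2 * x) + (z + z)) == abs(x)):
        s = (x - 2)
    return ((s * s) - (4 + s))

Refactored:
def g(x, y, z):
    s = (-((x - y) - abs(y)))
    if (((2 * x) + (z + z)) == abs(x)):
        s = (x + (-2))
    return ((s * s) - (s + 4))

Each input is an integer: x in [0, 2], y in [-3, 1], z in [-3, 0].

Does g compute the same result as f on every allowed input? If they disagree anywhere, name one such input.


Although arithmetic usage differs, 60/60 inputs agree.
verdict: equivalent


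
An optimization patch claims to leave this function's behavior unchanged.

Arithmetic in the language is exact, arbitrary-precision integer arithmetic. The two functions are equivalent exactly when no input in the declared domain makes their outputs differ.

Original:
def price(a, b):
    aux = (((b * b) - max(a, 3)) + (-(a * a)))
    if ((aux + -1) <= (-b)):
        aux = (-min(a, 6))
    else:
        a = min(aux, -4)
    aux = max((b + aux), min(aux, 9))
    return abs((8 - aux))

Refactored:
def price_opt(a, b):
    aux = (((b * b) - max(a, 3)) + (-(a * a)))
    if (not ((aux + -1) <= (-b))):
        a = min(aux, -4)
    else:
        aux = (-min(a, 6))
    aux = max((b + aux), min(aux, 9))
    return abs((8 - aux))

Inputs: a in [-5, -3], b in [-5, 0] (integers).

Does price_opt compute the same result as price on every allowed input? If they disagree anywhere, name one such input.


Comparing the listings, the differences include: boolean connective usage differs.
Tracing a=-5, b=-5: price: aux = -3; ((aux + -1) <= (-b)) -> true; aux = 5; aux = 5; return 3 | price_opt: aux = -3; (not ((aux + -1) <= (-b))) -> false; aux = 5; aux = 5; return 3 — matching result 3.
Across all 18 domain points the two functions coincide.
verdict: equivalent


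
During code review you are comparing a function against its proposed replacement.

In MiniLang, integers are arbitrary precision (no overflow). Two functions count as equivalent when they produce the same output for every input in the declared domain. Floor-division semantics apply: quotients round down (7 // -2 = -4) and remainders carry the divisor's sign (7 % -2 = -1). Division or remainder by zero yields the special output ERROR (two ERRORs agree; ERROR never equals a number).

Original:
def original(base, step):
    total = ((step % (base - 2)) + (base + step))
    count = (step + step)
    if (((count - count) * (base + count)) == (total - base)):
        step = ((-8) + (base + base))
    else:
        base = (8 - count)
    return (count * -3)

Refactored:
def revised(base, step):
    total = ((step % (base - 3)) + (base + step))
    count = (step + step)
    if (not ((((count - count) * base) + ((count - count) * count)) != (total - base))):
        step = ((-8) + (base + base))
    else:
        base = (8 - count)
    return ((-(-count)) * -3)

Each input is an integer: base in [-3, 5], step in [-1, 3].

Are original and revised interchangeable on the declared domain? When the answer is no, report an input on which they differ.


Take base=2, step=-1.
original: hits division by zero so the output is ERROR
revised: total becomes 1; next count becomes -2; next (not ((((count - count) * base) + ((count - count) * count)) != (total - base))) evaluates to false; next base becomes 10; next final value 6
ERROR and 6 differ, so these are not the same function on this domain.
verdict: not equivalent; witness: base=2, step=-1


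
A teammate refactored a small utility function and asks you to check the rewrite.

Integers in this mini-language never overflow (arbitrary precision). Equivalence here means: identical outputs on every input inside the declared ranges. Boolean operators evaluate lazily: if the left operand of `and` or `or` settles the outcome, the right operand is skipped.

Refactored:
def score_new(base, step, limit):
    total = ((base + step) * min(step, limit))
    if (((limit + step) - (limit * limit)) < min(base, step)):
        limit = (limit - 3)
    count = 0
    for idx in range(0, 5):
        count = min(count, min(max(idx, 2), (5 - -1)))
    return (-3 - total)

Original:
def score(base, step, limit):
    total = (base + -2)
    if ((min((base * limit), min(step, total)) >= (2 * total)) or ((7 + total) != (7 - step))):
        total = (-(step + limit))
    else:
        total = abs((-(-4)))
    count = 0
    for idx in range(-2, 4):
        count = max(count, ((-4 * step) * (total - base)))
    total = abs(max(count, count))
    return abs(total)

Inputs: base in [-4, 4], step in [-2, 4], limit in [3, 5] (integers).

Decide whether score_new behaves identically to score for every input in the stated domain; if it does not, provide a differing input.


On input base=-4, step=-2, limit=3, score returns 24 while score_new returns -15.
verdict: not equivalent; witness: base=-4, step=-2, limit=3


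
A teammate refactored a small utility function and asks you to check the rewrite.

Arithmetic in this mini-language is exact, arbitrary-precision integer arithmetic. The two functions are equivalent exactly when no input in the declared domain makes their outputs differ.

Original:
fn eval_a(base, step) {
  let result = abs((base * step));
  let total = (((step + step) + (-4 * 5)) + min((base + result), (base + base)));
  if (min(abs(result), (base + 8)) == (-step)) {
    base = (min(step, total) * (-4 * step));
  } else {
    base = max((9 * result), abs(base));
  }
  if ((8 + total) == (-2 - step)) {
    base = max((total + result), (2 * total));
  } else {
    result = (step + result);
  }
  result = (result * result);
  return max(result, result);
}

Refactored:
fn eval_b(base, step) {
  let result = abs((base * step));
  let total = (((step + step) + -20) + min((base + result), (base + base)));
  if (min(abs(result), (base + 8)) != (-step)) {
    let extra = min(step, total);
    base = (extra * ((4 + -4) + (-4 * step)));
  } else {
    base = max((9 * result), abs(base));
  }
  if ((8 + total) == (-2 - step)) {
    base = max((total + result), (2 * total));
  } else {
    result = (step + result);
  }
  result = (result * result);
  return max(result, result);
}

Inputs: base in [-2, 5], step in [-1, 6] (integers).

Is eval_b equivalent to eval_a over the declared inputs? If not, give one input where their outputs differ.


The edit looks behavioral (`(min(abs(result), (base + 8)) == (-step))` became `(min(abs(result), (base + 8)) != (-step))`), but over these ranges it never changes the outcome; all 64 inputs agree.
verdict: equivalent


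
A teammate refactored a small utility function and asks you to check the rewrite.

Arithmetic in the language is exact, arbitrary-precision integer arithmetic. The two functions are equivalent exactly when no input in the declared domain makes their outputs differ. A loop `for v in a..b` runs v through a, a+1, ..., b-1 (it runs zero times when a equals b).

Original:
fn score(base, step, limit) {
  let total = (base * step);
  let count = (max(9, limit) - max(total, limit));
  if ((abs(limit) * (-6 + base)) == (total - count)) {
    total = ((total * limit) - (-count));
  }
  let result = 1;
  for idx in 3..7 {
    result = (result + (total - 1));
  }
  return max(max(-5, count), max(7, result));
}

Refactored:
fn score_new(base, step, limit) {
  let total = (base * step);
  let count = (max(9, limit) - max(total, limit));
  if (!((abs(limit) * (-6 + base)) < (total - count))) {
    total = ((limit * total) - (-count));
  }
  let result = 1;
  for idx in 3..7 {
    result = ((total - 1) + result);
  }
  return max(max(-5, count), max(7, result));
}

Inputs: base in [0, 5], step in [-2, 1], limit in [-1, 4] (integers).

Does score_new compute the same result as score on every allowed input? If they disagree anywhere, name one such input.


These are not equivalent — on base=0, step=-2, limit=-1 the outputs split (9 vs 33).
score: total := 0 | count := 9 | ((abs(limit) * (-6 + base)) == (total - count)): false | result := 1 | iter idx=3: | result := 0 | iter idx=4: | result := -1 | iter idx=5: | result := -2 | iter idx=6: | result := -3 | result 9
score_new: total := 0 | count := 9 | (!((abs(limit) * (-6 + base)) < (total - count))): true | total := 9 | result := 1 | iter idx=3: | result := 9 | iter idx=4: | result := 17 | iter idx=5: | result := 25 | iter idx=6: | result := 33 | result 33
verdict: not equivalent; witness: base=0, step=-2, limit=-1


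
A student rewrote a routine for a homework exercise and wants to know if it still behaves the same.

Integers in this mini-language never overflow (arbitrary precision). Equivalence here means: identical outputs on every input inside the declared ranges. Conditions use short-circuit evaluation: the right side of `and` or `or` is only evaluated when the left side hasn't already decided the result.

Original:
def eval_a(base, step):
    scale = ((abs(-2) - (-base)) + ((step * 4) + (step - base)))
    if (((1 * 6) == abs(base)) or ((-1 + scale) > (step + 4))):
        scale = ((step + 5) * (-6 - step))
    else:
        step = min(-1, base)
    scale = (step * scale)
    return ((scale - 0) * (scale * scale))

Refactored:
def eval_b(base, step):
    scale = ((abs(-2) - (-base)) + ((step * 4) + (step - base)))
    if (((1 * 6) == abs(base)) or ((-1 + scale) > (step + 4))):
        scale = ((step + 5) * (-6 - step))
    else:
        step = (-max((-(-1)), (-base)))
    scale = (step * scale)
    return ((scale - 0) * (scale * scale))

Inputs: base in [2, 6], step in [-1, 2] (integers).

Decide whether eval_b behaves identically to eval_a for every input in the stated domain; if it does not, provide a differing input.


Changes here: min/max/abs usage differs; the full 20-point sweep finds no disagreement.
verdict: equivalent


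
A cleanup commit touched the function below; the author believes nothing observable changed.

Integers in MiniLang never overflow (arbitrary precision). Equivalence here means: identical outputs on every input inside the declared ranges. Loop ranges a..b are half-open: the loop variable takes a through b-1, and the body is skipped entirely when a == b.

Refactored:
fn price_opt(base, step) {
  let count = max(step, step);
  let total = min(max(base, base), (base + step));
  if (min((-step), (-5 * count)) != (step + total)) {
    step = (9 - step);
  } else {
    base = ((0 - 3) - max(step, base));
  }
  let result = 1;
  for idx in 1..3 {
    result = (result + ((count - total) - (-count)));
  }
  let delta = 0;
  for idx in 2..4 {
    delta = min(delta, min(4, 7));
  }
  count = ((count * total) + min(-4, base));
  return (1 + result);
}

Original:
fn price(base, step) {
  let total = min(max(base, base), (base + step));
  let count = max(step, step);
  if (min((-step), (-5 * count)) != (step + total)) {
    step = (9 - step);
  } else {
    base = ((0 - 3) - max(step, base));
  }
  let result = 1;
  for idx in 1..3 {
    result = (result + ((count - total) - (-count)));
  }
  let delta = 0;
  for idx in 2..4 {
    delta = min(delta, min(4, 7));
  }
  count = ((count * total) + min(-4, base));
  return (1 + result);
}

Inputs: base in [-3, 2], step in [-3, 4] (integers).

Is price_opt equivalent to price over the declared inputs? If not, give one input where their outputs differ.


Behavior is preserved: although same computation, different form, the outputs never diverge.
Spot check at base=2, step=3 — price: total = 2; count = 3; (min((-step), (-5 * count)) != (step + total)) -> true; step = 6; result = 1; [idx=1]; result = 5; [idx=2]; result = 9; delta = 0; [idx=2]; delta = 0; [idx=3]; delta = 0; count = 2; return 10. price_opt: count = 3; total = 2; (min((-step), (-5 * count)) != (step + total)) -> true; step = 6; result = 1; [idx=1]; result = 5; [idx=2]; result = 9; delta = 0; [idx=2]; delta = 0; [idx=3]; delta = 0; count = 2; return 10. Both give 10.
Sweeping the whole domain (48 inputs) finds no disagreement.
verdict: equivalent


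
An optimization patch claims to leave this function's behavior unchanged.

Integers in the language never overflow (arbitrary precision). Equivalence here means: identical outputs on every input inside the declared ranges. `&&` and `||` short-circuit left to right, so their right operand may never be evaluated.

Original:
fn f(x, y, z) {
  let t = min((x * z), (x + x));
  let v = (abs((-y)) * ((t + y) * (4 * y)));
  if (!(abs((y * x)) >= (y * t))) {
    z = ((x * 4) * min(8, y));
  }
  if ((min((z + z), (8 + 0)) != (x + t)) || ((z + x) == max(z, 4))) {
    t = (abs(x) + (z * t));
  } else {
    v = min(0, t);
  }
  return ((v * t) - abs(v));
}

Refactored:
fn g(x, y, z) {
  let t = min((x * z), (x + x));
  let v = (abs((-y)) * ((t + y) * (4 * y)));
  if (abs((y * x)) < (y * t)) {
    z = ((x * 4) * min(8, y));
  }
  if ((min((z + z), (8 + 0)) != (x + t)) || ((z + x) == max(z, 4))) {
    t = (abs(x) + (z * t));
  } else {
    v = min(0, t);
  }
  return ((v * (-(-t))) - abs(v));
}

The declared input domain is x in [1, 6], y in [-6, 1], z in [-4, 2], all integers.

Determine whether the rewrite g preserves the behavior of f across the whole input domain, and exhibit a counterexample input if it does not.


The two are interchangeable: boolean connective usage differs, comparison usage differs, and every declared input agrees.
Tracing x=6, y=-3, z=-3: f: t becomes -18; next v becomes 756; next (!(abs((y * x)) >= (y * t))) evaluates to true; next z becomes -72; next ((min((z + z), (8 + 0)) != (x + t)) || ((z + x) == max(z, 4))) evaluates to true; next t becomes 1302; next final value 983556 | g: t becomes -18; next v becomes 756; next (abs((y * x)) < (y * t)) evaluates to true; next z becomes -72; next ((min((z + z), (8 + 0)) != (x + t)) || ((z + x) == max(z, 4))) evaluates to true; next t becomes 1302; next final value 983556 — matching result 983556.
Every one of the 336 inputs gives matching results.
verdict: equivalent


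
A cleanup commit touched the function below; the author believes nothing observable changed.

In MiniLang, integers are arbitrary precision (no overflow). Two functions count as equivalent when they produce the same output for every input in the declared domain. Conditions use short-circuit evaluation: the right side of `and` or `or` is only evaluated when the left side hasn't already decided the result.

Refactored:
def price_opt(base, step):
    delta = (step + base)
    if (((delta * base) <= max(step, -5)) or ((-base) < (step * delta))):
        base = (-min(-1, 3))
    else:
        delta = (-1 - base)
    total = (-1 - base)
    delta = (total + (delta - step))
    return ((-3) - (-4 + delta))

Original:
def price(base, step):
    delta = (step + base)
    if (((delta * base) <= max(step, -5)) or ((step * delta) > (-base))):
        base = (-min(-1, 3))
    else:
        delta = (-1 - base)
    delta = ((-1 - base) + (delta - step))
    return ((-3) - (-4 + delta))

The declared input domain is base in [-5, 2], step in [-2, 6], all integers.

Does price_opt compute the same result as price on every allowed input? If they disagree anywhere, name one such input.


Reading the diff, among the changes: comparison usage differs, local variable names differ, statement counts differ.
Tracing base=2, step=5: price: delta=7, then (((delta * base) <= max(step, -5)) or ((step * delta) > (-base))) is true, then base=1, then delta=0, then returns 1 | price_opt: delta=7, then (((delta * base) <= max(step, -5)) or ((-base) < (step * delta))) is true, then base=1, then total=-2, then delta=0, then returns 1 — matching result 1.
Checked all 72 inputs in the declared domain: the outputs agree on every one.
verdict: equivalent


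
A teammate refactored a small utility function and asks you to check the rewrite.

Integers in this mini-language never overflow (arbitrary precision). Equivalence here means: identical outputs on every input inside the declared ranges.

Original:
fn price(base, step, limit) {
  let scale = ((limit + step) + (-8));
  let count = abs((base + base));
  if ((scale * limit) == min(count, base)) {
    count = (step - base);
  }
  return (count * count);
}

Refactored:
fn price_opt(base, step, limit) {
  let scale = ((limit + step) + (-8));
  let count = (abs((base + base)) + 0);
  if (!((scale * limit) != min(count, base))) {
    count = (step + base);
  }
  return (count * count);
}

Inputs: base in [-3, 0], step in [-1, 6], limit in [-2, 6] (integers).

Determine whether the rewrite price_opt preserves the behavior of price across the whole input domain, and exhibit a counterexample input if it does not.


The rewrite breaks on base=-3, step=4, limit=1, where the results are 49 and 1.
price: scale becomes -3; next count becomes 6; next ((scale * limit) == min(count, base)) evaluates to true; next count becomes 7; next final value 49
price_opt: scale becomes -3; next count becomes 6; next (!((scale * limit) != min(count, base))) evaluates to true; next count becomes 1; next final value 1
verdict: not equivalent; witness: base=-3, step=4, limit=1


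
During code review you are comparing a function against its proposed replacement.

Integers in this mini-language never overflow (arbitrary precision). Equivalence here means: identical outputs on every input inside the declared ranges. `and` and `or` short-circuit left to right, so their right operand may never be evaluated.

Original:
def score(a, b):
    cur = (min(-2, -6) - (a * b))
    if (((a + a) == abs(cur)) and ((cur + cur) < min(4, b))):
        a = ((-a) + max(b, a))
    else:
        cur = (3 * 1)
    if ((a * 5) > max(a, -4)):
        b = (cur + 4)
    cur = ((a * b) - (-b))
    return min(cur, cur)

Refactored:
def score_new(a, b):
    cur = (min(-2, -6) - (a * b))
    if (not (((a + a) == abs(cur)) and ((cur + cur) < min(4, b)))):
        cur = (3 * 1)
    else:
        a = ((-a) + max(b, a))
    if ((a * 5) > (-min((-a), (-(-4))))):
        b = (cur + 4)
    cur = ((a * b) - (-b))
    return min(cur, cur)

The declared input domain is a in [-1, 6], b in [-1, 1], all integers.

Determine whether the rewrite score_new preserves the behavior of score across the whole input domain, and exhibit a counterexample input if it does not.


This is a faithful refactor — boolean connective usage differs, min/max/abs usage differs, but the computed results match everywhere.
As a probe, take a=6, b=-1: score runs cur=0, then (((a + a) == abs(cur)) and ((cur + cur) < min(4, b))) is false, then cur=3, then ((a * 5) > max(a, -4)) is true, then b=7, then cur=49, then returns 49; score_new runs cur=0, then (not (((a + a) == abs(cur)) and ((cur + cur) < min(4, b)))) is true, then cur=3, then ((a * 5) > (-min((-a), (-(-4))))) is true, then b=7, then cur=49, then returns 49; both end at 49.
Sweeping the whole domain (24 inputs) finds no disagreement.
verdict: equivalent


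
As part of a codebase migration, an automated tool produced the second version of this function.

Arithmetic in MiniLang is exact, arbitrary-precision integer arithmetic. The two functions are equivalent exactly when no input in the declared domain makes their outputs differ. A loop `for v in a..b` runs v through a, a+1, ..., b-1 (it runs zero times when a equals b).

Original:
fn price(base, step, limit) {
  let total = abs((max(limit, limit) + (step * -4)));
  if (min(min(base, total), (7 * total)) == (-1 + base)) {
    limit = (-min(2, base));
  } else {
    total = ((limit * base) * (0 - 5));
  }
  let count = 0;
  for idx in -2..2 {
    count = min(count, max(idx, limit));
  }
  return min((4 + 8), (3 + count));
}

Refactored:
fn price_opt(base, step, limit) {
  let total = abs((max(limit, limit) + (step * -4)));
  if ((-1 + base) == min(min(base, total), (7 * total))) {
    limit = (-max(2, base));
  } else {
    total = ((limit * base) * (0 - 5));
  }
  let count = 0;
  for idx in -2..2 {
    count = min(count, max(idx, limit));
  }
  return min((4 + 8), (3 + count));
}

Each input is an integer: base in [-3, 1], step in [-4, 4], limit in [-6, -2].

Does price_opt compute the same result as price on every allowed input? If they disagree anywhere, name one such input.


Evaluate both at base=1, step=-1, limit=-4.
price: total = 0; (min(min(base, total), (7 * total)) == (-1 + base)) -> true; limit = -1; count = 0; [idx=-2]; count = -1; [idx=-1]; count = -1; [idx=0]; count = -1; [idx=1]; count = -1; return 2
price_opt: total = 0; ((-1 + base) == min(min(base, total), (7 * total))) -> true; limit = -2; count = 0; [idx=-2]; count = -2; [idx=-1]; count = -2; [idx=0]; count = -2; [idx=1]; count = -2; return 1
2 against 1: the behavior changed.
verdict: not equivalent; witness: base=1, step=-1, limit=-4


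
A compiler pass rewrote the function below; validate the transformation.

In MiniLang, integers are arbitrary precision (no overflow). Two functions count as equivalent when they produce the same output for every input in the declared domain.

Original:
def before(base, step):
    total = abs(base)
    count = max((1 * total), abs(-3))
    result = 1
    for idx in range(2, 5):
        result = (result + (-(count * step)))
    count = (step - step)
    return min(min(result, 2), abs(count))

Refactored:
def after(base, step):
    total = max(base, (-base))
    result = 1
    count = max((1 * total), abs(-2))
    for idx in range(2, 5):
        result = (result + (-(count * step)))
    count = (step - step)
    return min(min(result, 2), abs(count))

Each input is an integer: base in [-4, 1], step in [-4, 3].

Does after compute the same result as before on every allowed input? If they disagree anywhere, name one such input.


At base=-2, step=1: before gives -8, after gives -5.
verdict: not equivalent; witness: base=-2, step=1


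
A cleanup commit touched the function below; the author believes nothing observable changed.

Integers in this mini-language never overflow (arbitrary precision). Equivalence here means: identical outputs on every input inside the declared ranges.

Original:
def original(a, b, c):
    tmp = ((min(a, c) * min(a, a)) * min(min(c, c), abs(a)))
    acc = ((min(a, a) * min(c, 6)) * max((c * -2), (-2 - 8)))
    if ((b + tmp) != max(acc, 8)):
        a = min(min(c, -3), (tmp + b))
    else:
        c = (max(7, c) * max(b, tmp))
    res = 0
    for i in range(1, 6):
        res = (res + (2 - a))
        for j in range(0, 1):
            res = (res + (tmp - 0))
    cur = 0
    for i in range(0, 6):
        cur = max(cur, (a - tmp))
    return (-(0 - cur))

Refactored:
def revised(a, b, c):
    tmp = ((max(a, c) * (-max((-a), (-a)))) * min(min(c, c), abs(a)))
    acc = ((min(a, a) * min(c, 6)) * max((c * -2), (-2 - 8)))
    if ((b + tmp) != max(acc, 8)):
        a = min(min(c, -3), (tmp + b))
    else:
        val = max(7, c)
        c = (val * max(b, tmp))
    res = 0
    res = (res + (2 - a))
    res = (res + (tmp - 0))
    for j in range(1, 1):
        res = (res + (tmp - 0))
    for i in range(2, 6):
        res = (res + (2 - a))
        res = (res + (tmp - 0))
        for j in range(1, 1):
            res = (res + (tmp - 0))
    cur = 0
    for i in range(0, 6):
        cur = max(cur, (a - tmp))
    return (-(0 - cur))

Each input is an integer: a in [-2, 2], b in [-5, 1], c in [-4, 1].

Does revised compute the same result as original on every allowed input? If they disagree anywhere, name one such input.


Not equivalent: a=-2, b=1, c=-1 separates them (1 vs 0).
original: tmp=-4, then acc=4, then ((b + tmp) != max(acc, 8)) is true, then a=-3, then res=0, then (i=1), then res=5, then (j=0), then res=1, then (i=2), then res=6, then (j=0), then res=2, then (i=3), then res=7, then (j=0), then res=3, then (i=4), then res=8, then (j=0), then res=4, then (i=5), then res=9, then (j=0), then res=5, then cur=0, then (i=0), then cur=1, then (i=1), then cur=1, then (i=2), then cur=1, then (i=3), then cur=1, then (i=4), then cur=1, then (i=5), then cur=1, then returns 1
revised: tmp=-2, then acc=4, then ((b + tmp) != max(acc, 8)) is true, then a=-3, then res=0, then res=5, then res=3, then the loop over j runs zero times, then (i=2), then res=8, then res=6, then the loop over j runs zero times, then (i=3), then res=11, then res=9, then the loop over j runs zero times, then (i=4), then res=14, then res=12, then the loop over j runs zero times, then (i=5), then res=17, then res=15, then the loop over j runs zero times, then cur=0, then (i=0), then cur=0, then (i=1), then cur=0, then (i=2), then cur=0, then (i=3), then cur=0, then (i=4), then cur=0, then (i=5), then cur=0, then returns 0
verdict: not equivalent; witness: a=-2, b=1, c=-1


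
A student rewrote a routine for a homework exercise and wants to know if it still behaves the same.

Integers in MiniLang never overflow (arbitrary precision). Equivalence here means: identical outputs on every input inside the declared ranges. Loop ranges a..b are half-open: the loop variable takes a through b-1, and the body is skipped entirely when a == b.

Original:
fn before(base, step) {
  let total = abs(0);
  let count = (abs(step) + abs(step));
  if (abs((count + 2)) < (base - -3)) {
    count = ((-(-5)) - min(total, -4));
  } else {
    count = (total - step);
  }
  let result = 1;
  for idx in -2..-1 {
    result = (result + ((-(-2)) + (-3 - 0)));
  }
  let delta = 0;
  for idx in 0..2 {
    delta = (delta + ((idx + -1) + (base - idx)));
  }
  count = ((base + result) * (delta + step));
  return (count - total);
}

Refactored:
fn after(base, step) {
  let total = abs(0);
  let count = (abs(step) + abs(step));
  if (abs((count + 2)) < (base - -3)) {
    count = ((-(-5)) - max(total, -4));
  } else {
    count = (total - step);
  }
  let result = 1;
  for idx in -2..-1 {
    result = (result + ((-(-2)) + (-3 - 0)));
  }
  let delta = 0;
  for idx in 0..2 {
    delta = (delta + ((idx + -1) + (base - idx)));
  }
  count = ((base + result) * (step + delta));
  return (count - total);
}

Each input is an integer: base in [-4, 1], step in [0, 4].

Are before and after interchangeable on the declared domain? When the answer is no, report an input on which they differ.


Equivalent. The one real change (`min(total, -4)` became `max(total, -4)`) has no effect anywhere in the declared ranges.
Sweeping the whole domain (30 inputs) finds no disagreement.
Spot check at base=0, step=4 — before: total becomes 0; next count becomes 8; next (abs((count + 2)) < (base - -3)) evaluates to false; next count becomes -4; next result becomes 1; next at idx=-2:; next result becomes 0; next delta becomes 0; next at idx=0:; next delta becomes -1; next at idx=1:; next delta becomes -2; next count becomes 0; next final value 0. after: total becomes 0; next count becomes 8; next (abs((count + 2)) < (base - -3)) evaluates to false; next count becomes -4; next result becomes 1; next at idx=-2:; next result becomes 0; next delta becomes 0; next at idx=0:; next delta becomes -1; next at idx=1:; next delta becomes -2; next count becomes 0; next final value 0. Both give 0.
verdict: equivalent


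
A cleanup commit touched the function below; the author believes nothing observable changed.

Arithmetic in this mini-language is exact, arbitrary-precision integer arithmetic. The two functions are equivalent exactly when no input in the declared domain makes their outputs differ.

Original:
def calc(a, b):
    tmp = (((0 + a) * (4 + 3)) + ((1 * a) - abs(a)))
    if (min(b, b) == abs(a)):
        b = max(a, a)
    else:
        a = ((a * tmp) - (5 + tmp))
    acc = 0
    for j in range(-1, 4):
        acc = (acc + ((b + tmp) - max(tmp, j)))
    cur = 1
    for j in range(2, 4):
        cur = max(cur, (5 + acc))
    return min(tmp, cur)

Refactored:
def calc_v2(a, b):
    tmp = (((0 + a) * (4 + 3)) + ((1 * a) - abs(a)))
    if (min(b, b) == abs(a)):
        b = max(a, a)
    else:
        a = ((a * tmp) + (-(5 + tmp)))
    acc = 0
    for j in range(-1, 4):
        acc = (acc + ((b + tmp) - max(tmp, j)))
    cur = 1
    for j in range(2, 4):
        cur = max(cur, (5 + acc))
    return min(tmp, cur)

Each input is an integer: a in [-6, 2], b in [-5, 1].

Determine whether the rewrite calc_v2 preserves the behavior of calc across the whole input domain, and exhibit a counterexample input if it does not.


The two are interchangeable: arithmetic usage differs, and every declared input agrees.
As a probe, take a=0, b=-5: calc runs tmp becomes 0; next (min(b, b) == abs(a)) evaluates to false; next a becomes -5; next acc becomes 0; next at j=-1:; next acc becomes -5; next at j=0:; next acc becomes -10; next at j=1:; next acc becomes -16; next at j=2:; next acc becomes -23; next at j=3:; next acc becomes -31; next cur becomes 1; next at j=2:; next cur becomes 1; next at j=3:; next cur becomes 1; next final value 0; calc_v2 runs tmp becomes 0; next (min(b, b) == abs(a)) evaluates to false; next a becomes -5; next acc becomes 0; next at j=-1:; next acc becomes -5; next at j=0:; next acc becomes -10; next at j=1:; next acc becomes -16; next at j=2:; next acc becomes -23; next at j=3:; next acc becomes -31; next cur becomes 1; next at j=2:; next cur becomes 1; next at j=3:; next cur becomes 1; next final value 0; both end at 0.
Every one of the 63 inputs gives matching results.
verdict: equivalent


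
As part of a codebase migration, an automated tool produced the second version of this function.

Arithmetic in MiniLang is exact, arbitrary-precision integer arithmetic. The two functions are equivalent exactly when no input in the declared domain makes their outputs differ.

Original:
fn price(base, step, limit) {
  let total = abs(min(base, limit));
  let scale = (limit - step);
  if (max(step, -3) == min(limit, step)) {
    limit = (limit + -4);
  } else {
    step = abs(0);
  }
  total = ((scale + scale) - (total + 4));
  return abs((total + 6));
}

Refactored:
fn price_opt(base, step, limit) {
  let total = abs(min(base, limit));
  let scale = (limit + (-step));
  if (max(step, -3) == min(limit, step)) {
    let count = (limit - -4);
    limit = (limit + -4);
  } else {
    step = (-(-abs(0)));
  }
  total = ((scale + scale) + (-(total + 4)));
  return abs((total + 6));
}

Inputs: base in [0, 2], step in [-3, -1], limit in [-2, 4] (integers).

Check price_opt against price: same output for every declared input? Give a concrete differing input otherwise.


The two versions differ — the changes include arithmetic usage differs; and constant usage differs; and local variable names differ; and statement counts differ.
Spot check at base=2, step=-3, limit=2 — price: total becomes 2; next scale becomes 5; next (max(step, -3) == min(limit, step)) evaluates to true; next limit becomes -2; next total becomes 4; next final value 10. price_opt: total becomes 2; next scale becomes 5; next (max(step, -3) == min(limit, step)) evaluates to true; next count becomes 6; next limit becomes -2; next total becomes 4; next final value 10. Both give 10.
Every one of the 63 inputs gives matching results.
verdict: equivalent


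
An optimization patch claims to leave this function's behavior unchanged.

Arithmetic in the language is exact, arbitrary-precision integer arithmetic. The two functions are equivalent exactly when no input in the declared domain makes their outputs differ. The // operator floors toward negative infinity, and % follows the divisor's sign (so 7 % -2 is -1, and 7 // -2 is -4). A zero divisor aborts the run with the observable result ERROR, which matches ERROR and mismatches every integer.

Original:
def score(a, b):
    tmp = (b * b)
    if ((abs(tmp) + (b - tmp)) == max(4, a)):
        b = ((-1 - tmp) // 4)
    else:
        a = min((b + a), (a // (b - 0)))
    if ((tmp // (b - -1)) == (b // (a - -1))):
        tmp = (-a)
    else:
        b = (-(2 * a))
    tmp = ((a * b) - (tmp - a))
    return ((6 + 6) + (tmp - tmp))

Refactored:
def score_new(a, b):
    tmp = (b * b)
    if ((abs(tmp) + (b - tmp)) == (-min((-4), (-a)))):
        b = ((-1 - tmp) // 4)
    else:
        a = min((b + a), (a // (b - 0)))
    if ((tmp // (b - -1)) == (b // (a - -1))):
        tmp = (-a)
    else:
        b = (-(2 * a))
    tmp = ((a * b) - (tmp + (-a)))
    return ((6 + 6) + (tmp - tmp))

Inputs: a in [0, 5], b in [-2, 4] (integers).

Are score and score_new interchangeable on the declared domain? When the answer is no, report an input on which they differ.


Differences: arithmetic usage differs; and min/max/abs usage differs — yet all 42 inputs agree.
verdict: equivalent


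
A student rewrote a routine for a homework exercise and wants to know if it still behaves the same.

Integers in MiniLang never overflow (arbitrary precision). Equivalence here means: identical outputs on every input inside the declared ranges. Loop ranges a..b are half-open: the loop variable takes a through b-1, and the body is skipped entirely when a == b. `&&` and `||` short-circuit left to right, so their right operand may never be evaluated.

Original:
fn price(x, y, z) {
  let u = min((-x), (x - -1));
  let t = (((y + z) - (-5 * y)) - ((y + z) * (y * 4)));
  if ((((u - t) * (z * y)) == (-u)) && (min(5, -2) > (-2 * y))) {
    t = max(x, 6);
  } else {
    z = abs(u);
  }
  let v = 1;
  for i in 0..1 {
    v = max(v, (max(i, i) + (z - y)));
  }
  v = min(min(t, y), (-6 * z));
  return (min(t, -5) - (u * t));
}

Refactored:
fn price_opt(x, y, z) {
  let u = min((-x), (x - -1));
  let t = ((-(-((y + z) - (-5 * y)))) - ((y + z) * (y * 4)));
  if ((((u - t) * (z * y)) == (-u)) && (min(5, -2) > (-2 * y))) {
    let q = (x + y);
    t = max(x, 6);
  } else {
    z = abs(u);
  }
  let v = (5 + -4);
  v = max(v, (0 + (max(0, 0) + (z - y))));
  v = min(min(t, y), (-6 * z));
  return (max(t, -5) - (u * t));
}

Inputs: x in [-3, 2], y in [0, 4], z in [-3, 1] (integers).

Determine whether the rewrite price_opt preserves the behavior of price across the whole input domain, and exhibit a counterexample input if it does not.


x=-3, y=0, z=-3 yields -11 from price but -9 from price_opt.
verdict: not equivalent; witness: x=-3, y=0, z=-3
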